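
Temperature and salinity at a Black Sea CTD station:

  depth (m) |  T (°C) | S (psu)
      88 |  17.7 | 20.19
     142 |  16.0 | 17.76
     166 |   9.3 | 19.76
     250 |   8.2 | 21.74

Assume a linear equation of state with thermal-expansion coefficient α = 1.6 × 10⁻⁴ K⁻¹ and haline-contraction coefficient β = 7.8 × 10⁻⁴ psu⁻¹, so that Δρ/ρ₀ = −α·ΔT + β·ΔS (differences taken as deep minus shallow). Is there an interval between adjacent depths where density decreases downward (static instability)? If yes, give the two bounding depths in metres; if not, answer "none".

88–142 m

Evaluate Δρ/ρ₀ = −αΔT + βΔS across each adjacent pair:
  88–142 m: −αΔT+βΔS = −(1.6 × 10⁻⁴)(-1.7)+(7.8 × 10⁻⁴)(-2.43) = -1.6 × 10⁻³ → UNSTABLE
  142–166 m: −αΔT+βΔS = −(1.6 × 10⁻⁴)(-6.7)+(7.8 × 10⁻⁴)(+2.00) = 2.6 × 10⁻³ → stable
  166–250 m: −αΔT+βΔS = −(1.6 × 10⁻⁴)(-1.1)+(7.8 × 10⁻⁴)(+1.98) = 1.7 × 10⁻³ → stable
The 88–142 m interval has Δρ < 0: lighter water underlies denser water.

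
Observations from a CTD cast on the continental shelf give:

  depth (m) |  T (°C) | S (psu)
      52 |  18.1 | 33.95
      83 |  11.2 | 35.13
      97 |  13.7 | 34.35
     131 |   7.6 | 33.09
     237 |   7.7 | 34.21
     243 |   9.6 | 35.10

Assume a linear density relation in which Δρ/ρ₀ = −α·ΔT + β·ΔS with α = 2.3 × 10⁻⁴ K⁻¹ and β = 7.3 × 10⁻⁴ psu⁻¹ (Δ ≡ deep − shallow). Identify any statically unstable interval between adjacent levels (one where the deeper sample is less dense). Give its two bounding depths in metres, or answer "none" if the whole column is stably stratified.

83–97 m

Evaluate Δρ/ρ₀ = −αΔT + βΔS across each adjacent pair:
  52–83 m: −αΔT+βΔS = −(2.3 × 10⁻⁴)(-6.9)+(7.3 × 10⁻⁴)(+1.18) = 2.4 × 10⁻³ → stable
  83–97 m: −αΔT+βΔS = −(2.3 × 10⁻⁴)(+2.5)+(7.3 × 10⁻⁴)(-0.78) = -1.1 × 10⁻³ → UNSTABLE
  97–131 m: −αΔT+βΔS = −(2.3 × 10⁻⁴)(-6.1)+(7.3 × 10⁻⁴)(-1.26) = 4.8 × 10⁻⁴ → stable
  131–237 m: −αΔT+βΔS = −(2.3 × 10⁻⁴)(+0.1)+(7.3 × 10⁻⁴)(+1.12) = 7.9 × 10⁻⁴ → stable
  237–243 m: −αΔT+βΔS = −(2.3 × 10⁻⁴)(+1.9)+(7.3 × 10⁻⁴)(+0.89) = 2.1 × 10⁻⁴ → stable
The 83–97 m interval has Δρ < 0: lighter water underlies denser water.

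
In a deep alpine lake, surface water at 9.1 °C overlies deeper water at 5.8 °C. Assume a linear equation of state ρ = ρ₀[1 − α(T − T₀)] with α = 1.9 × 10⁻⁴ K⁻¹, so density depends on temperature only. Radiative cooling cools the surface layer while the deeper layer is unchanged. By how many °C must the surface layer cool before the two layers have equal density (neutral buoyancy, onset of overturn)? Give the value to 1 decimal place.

3.3 °C

With temperature the only control, equal density requires T_surf′ = T_deep.
T_surf′ = 5.8 °C.
Cooling required: 9.1 − 5.8 = 3.3 °C.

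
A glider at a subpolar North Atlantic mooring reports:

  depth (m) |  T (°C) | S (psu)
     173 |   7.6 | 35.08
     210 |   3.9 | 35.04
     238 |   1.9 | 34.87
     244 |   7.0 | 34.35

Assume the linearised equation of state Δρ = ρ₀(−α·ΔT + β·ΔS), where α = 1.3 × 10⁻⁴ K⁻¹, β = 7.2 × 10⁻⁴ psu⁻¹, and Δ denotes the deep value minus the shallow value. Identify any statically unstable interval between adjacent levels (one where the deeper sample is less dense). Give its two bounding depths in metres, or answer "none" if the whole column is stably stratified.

Evaluate Δρ/ρ₀ = −αΔT + βΔS across each adjacent pair:
  173–210 m: −αΔT+βΔS = −(1.3 × 10⁻⁴)(-3.7)+(7.2 × 10⁻⁴)(-0.04) = 4.5 × 10⁻⁴ → stable
  210–238 m: −αΔT+βΔS = −(1.3 × 10⁻⁴)(-2.0)+(7.2 × 10⁻⁴)(-0.17) = 1.4 × 10⁻⁴ → stable
  238–244 m: −αΔT+βΔS = −(1.3 × 10⁻⁴)(+5.1)+(7.2 × 10⁻⁴)(-0.52) = -1.0 × 10⁻³ → UNSTABLE
The 238–244 m interval has Δρ < 0: lighter water underlies denser water.

238–244 m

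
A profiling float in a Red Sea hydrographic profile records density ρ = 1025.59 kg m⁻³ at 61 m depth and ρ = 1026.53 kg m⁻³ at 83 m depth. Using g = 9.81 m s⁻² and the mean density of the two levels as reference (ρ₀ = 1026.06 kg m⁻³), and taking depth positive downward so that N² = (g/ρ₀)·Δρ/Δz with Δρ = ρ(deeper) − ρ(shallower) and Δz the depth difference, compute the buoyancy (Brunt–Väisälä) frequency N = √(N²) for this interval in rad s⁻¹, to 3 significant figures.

0.0202 rad s⁻¹

Δρ = 1026.53 − 1025.59 = 0.94 kg m⁻³ over Δz = 83 − 61 = 22 m.
N² = (9.81/1026.06) × (0.94/22) = 4.0851 × 10⁻⁴ s⁻².
N = √(4.0851 × 10⁻⁴) = 0.020212 rad s⁻¹ ≈ 0.0202 rad s⁻¹.
A positive N² confirms static stability across the interval.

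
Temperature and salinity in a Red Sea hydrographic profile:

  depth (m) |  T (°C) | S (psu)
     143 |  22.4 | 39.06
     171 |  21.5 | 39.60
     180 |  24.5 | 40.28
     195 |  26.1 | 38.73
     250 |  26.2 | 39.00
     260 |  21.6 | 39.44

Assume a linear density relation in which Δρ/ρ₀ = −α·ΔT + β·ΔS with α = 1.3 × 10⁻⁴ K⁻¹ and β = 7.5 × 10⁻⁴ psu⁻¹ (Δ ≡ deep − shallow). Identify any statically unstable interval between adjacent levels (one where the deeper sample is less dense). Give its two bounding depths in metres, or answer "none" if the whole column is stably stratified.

180–195 m

Evaluate Δρ/ρ₀ = −αΔT + βΔS across each adjacent pair:
  143–171 m: −αΔT+βΔS = −(1.3 × 10⁻⁴)(-0.9)+(7.5 × 10⁻⁴)(+0.54) = 5.2 × 10⁻⁴ → stable
  171–180 m: −αΔT+βΔS = −(1.3 × 10⁻⁴)(+3.0)+(7.5 × 10⁻⁴)(+0.68) = 1.2 × 10⁻⁴ → stable
  180–195 m: −αΔT+βΔS = −(1.3 × 10⁻⁴)(+1.6)+(7.5 × 10⁻⁴)(-1.55) = -1.4 × 10⁻³ → UNSTABLE
  195–250 m: −αΔT+βΔS = −(1.3 × 10⁻⁴)(+0.1)+(7.5 × 10⁻⁴)(+0.27) = 1.9 × 10⁻⁴ → stable
  250–260 m: −αΔT+βΔS = −(1.3 × 10⁻⁴)(-4.6)+(7.5 × 10⁻⁴)(+0.44) = 9.3 × 10⁻⁴ → stable
The 180–195 m interval has Δρ < 0: lighter water underlies denser water.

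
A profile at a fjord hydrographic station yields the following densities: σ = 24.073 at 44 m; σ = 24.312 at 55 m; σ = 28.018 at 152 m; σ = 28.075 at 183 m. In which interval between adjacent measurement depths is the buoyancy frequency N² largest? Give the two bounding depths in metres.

55–152 m

Compute the density gradient over each adjacent pair:
  44–55 m: Δρ/Δz = 0.239/11 = 0.022 kg m⁻⁴
  55–152 m: Δρ/Δz = 3.706/97 = 0.038 kg m⁻⁴
  152–183 m: Δρ/Δz = 0.057/31 = 1.8 × 10⁻³ kg m⁻⁴
The largest gradient is in the 55–152 m interval — the pycnocline.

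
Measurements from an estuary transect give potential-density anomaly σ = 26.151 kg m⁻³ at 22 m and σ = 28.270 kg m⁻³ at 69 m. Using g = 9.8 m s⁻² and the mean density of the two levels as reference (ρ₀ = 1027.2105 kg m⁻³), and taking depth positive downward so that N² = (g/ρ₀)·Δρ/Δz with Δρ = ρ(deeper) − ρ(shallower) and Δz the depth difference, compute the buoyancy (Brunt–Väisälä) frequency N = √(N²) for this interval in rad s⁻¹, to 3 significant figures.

0.0207 rad s⁻¹

Δρ = 1028.270 − 1026.151 = 2.119 kg m⁻³ over Δz = 69 − 22 = 47 m.
N² = (9.8/1027.2105) × (2.119/47) = 4.3013 × 10⁻⁴ s⁻².
N = √(4.3013 × 10⁻⁴) = 0.020740 rad s⁻¹ ≈ 0.0207 rad s⁻¹.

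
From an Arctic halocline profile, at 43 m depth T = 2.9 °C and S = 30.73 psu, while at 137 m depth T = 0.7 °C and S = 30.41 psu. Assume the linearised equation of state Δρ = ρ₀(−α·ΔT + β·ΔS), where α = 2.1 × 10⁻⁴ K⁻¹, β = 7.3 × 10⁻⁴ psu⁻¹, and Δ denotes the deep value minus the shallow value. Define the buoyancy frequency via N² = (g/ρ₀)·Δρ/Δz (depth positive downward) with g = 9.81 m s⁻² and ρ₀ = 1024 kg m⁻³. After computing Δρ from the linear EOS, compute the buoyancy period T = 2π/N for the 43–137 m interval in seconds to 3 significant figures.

ΔT = -2.2 K, ΔS = -0.32 psu (deep − shallow).
Δρ/ρ₀ = −αΔT + βΔS = 4.62 × 10⁻⁴ − 2.336 × 10⁻⁴ = 2.284 × 10⁻⁴, so Δρ ≈ 0.2339 kg m⁻³.
N² = (g/ρ₀)·Δρ/Δz = g·(Δρ/ρ₀)/Δz = 9.81 × 2.284 × 10⁻⁴ / 94 = 2.3836 × 10⁻⁵ s⁻².
N = √(2.3836 × 10⁻⁵) = 4.8822 × 10⁻³ rad s⁻¹ → T = 2π/N = 1.2870 × 10³ s ≈ 1.29 × 10³ s.

1.29 × 10³ s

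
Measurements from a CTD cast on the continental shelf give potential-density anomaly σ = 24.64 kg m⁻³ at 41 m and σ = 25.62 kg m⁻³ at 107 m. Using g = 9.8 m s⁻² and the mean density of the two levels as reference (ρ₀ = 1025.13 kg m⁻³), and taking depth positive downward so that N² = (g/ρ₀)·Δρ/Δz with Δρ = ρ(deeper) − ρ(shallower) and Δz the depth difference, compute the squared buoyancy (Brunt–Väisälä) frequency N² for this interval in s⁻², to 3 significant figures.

Δρ = 1025.62 − 1024.64 = 0.98 kg m⁻³ over Δz = 107 − 41 = 66 m.
N² = (9.8/1025.13) × (0.98/66) = 1.4195 × 10⁻⁴ s⁻² ≈ 1.42 × 10⁻⁴ s⁻².
Since Δρ > 0 the layer is stably stratified.

1.42 × 10⁻⁴ s⁻²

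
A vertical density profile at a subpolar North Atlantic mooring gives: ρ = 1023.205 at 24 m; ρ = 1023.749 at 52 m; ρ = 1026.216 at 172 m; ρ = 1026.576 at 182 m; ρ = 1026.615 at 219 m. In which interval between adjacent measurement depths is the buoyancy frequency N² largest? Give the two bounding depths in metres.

172–182 m

Compute the density gradient over each adjacent pair:
  24–52 m: Δρ/Δz = 0.544/28 = 0.019 kg m⁻⁴
  52–172 m: Δρ/Δz = 2.467/120 = 0.021 kg m⁻⁴
  172–182 m: Δρ/Δz = 0.360/10 = 0.036 kg m⁻⁴
  182–219 m: Δρ/Δz = 0.039/37 = 1.1 × 10⁻³ kg m⁻⁴
The largest gradient is in the 172–182 m interval — the pycnocline.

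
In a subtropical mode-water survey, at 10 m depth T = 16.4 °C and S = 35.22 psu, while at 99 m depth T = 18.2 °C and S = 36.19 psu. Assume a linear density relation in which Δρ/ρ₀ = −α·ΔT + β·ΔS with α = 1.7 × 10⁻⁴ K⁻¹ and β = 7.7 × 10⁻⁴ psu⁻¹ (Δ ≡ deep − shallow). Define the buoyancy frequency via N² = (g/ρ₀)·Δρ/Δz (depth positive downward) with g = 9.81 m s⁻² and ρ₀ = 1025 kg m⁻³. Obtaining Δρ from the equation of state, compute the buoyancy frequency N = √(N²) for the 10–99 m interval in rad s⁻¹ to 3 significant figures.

6.97 × 10⁻³ rad s⁻¹

ΔT = +1.8 K, ΔS = +0.97 psu (deep − shallow).
Δρ/ρ₀ = −αΔT + βΔS = -3.06 × 10⁻⁴ + 7.469 × 10⁻⁴ = 4.409 × 10⁻⁴, so Δρ ≈ 0.4519 kg m⁻³.
N² = (g/ρ₀)·Δρ/Δz = g·(Δρ/ρ₀)/Δz = 9.81 × 4.409 × 10⁻⁴ / 89 = 4.8598 × 10⁻⁵ s⁻².
N = √(4.8598 × 10⁻⁵) = 6.9712 × 10⁻³ rad s⁻¹ ≈ 6.97 × 10⁻³ rad s⁻¹.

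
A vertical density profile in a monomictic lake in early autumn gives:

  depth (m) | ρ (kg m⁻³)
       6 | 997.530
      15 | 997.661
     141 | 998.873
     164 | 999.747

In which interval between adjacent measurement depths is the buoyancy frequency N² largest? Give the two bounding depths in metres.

Compute the density gradient over each adjacent pair:
  6–15 m: Δρ/Δz = 0.131/9 = 0.015 kg m⁻⁴
  15–141 m: Δρ/Δz = 1.212/126 = 9.6 × 10⁻³ kg m⁻⁴
  141–164 m: Δρ/Δz = 0.874/23 = 0.038 kg m⁻⁴
The largest gradient is in the 141–164 m interval — the pycnocline.

141–164 m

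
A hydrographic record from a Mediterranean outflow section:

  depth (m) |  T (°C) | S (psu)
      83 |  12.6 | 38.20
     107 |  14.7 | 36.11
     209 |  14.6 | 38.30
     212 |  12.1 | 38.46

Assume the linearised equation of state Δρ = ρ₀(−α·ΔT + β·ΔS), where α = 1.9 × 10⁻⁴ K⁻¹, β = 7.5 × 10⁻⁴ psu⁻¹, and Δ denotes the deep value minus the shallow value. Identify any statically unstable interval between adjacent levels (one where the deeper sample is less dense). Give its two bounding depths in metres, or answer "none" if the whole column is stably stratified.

83–107 m

Evaluate Δρ/ρ₀ = −αΔT + βΔS across each adjacent pair:
  83–107 m: −αΔT+βΔS = −(1.9 × 10⁻⁴)(+2.1)+(7.5 × 10⁻⁴)(-2.09) = -2.0 × 10⁻³ → UNSTABLE
  107–209 m: −αΔT+βΔS = −(1.9 × 10⁻⁴)(-0.1)+(7.5 × 10⁻⁴)(+2.19) = 1.7 × 10⁻³ → stable
  209–212 m: −αΔT+βΔS = −(1.9 × 10⁻⁴)(-2.5)+(7.5 × 10⁻⁴)(+0.16) = 6.0 × 10⁻⁴ → stable
The 83–107 m interval has Δρ < 0: lighter water underlies denser water.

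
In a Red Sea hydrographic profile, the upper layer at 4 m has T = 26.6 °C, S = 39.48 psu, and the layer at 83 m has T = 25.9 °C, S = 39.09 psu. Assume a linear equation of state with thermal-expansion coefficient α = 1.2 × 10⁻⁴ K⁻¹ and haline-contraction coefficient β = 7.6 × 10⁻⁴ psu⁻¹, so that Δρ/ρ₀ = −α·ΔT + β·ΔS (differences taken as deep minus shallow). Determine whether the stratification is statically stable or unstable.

ΔT = 25.9 − 26.6 = -0.7 K and ΔS = 39.09 − 39.48 = -0.39 psu (deep − shallow).
−αΔT = 8.40 × 10⁻⁵; βΔS = -2.964 × 10⁻⁴; sum Δρ/ρ₀ = -2.124 × 10⁻⁴.
Δρ/ρ₀ < 0, so Δρ < 0: deeper water is lighter → statically unstable; the column would overturn.

unstable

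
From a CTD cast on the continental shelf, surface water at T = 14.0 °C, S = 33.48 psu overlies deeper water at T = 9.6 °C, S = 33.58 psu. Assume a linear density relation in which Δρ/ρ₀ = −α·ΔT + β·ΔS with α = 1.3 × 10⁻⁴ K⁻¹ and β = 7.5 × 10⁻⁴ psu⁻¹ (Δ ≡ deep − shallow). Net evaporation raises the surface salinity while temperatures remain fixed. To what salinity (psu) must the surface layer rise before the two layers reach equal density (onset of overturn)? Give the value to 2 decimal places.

Neutral buoyancy requires −α(T_deep − T_surf) + β(S_deep − S_surf′) = 0.
S_surf′ = S_deep − (α/β)·ΔT = 33.58 − (1.3 × 10⁻⁴/7.5 × 10⁻⁴)·(-4.4) = 34.3427 psu.
Increase required: 34.3427 − 33.48 = 0.8627 psu.

34.34 psu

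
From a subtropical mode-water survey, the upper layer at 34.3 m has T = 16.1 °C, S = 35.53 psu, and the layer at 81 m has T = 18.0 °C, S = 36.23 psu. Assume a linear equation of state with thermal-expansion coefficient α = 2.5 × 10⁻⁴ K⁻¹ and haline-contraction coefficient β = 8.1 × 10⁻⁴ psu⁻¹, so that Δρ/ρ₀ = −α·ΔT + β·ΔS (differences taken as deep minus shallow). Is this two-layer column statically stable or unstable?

ΔT = 18.0 − 16.1 = +1.9 K and ΔS = 36.23 − 35.53 = +0.70 psu (deep − shallow).
−αΔT = -4.75 × 10⁻⁴; βΔS = 5.67 × 10⁻⁴; sum Δρ/ρ₀ = 9.20 × 10⁻⁵.
Δρ/ρ₀ > 0, so Δρ > 0: deeper water is denser → statically stable.

stable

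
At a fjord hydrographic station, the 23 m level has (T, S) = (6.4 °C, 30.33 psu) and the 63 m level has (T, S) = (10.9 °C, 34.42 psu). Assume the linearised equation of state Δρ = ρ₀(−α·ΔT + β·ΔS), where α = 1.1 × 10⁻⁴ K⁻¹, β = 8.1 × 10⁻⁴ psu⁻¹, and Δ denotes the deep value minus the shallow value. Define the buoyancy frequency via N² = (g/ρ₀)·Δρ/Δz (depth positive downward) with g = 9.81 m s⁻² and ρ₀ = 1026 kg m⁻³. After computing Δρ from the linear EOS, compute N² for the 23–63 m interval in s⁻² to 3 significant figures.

ΔT = +4.5 K, ΔS = +4.09 psu (deep − shallow).
Δρ/ρ₀ = −αΔT + βΔS = -4.95 × 10⁻⁴ + 3.3129 × 10⁻³ = 2.8179 × 10⁻³, so Δρ ≈ 2.891 kg m⁻³.
N² = (g/ρ₀)·Δρ/Δz = g·(Δρ/ρ₀)/Δz = 9.81 × 2.8179 × 10⁻³ / 40 = 6.9109 × 10⁻⁴ s⁻² ≈ 6.91 × 10⁻⁴ s⁻².

6.91 × 10⁻⁴ s⁻²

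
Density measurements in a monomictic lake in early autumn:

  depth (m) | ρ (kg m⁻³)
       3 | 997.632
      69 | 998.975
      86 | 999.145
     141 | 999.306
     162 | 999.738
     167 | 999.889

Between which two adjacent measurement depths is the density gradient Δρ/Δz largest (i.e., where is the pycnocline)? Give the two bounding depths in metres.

Compute the density gradient over each adjacent pair:
  3–69 m: Δρ/Δz = 1.343/66 = 0.020 kg m⁻⁴
  69–86 m: Δρ/Δz = 0.170/17 = 0.010 kg m⁻⁴
  86–141 m: Δρ/Δz = 0.161/55 = 2.9 × 10⁻³ kg m⁻⁴
  141–162 m: Δρ/Δz = 0.432/21 = 0.021 kg m⁻⁴
  162–167 m: Δρ/Δz = 0.151/5 = 0.030 kg m⁻⁴
The largest gradient is in the 162–167 m interval — the pycnocline.

162–167 m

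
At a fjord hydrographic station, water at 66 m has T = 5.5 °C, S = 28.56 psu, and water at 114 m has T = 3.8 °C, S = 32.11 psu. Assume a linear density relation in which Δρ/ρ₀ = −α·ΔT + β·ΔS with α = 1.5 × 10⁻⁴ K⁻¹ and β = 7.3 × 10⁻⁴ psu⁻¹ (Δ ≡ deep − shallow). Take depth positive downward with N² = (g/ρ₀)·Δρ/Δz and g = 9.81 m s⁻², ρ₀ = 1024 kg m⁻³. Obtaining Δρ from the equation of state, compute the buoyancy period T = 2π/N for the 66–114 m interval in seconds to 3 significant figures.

ΔT = -1.7 K, ΔS = +3.55 psu (deep − shallow).
Δρ/ρ₀ = −αΔT + βΔS = 2.55 × 10⁻⁴ + 2.5915 × 10⁻³ = 2.8465 × 10⁻³, so Δρ ≈ 2.915 kg m⁻³.
N² = (g/ρ₀)·Δρ/Δz = g·(Δρ/ρ₀)/Δz = 9.81 × 2.8465 × 10⁻³ / 48 = 5.8175 × 10⁻⁴ s⁻².
N = √(5.8175 × 10⁻⁴) = 0.024119 rad s⁻¹ → T = 2π/N = 260.51 s ≈ 261 s.

261 s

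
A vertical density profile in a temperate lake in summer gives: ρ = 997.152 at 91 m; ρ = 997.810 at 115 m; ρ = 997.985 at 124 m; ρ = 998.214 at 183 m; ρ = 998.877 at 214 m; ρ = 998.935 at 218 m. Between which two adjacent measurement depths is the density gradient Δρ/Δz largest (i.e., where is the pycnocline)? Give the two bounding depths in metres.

Compute the density gradient over each adjacent pair:
  91–115 m: Δρ/Δz = 0.658/24 = 0.027 kg m⁻⁴
  115–124 m: Δρ/Δz = 0.175/9 = 0.019 kg m⁻⁴
  124–183 m: Δρ/Δz = 0.229/59 = 3.9 × 10⁻³ kg m⁻⁴
  183–214 m: Δρ/Δz = 0.663/31 = 0.021 kg m⁻⁴
  214–218 m: Δρ/Δz = 0.058/4 = 0.015 kg m⁻⁴
The largest gradient is in the 91–115 m interval — the pycnocline.

91–115 m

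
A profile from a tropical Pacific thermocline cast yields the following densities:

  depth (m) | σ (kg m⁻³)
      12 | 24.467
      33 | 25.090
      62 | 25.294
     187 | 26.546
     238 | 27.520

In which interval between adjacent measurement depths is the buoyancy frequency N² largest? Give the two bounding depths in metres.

12–33 m

Compute the density gradient over each adjacent pair:
  12–33 m: Δρ/Δz = 0.623/21 = 0.030 kg m⁻⁴
  33–62 m: Δρ/Δz = 0.204/29 = 7.0 × 10⁻³ kg m⁻⁴
  62–187 m: Δρ/Δz = 1.252/125 = 0.010 kg m⁻⁴
  187–238 m: Δρ/Δz = 0.974/51 = 0.019 kg m⁻⁴
The largest gradient is in the 12–33 m interval — the pycnocline.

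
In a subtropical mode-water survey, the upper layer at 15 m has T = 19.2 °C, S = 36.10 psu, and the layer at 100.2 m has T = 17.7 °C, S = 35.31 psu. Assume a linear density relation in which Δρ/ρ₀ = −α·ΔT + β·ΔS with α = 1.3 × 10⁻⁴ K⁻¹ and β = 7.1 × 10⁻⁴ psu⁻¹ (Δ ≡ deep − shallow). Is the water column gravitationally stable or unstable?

ΔT = 17.7 − 19.2 = -1.5 K and ΔS = 35.31 − 36.10 = -0.79 psu (deep − shallow).
−αΔT = 1.95 × 10⁻⁴; βΔS = -5.609 × 10⁻⁴; sum Δρ/ρ₀ = -3.659 × 10⁻⁴.
Δρ/ρ₀ < 0, so Δρ < 0: deeper water is lighter → statically unstable; the column would overturn.

unstable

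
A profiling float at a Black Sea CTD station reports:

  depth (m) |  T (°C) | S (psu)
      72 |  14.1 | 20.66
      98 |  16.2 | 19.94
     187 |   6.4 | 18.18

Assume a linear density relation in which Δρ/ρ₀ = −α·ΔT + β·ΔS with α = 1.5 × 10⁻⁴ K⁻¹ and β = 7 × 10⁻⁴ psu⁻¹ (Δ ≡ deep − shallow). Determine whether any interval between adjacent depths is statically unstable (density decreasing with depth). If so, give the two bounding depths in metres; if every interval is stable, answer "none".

Evaluate Δρ/ρ₀ = −αΔT + βΔS across each adjacent pair:
  72–98 m: −αΔT+βΔS = −(1.5 × 10⁻⁴)(+2.1)+(7 × 10⁻⁴)(-0.72) = -8.2 × 10⁻⁴ → UNSTABLE
  98–187 m: −αΔT+βΔS = −(1.5 × 10⁻⁴)(-9.8)+(7 × 10⁻⁴)(-1.76) = 2.4 × 10⁻⁴ → stable
The 72–98 m interval has Δρ < 0: lighter water underlies denser water.

72–98 m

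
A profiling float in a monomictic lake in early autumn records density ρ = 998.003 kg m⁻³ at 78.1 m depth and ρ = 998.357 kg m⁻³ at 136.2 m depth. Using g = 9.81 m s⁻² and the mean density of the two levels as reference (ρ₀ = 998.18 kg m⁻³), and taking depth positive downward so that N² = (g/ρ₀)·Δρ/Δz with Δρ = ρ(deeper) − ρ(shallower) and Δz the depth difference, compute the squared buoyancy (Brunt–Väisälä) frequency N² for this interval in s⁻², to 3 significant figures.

Δρ = 998.357 − 998.003 = 0.354 kg m⁻³ over Δz = 136.2 − 78.1 = 58.1 m.
N² = (9.81/998.18) × (0.354/58.1) = 5.9881 × 10⁻⁵ s⁻² ≈ 5.99 × 10⁻⁵ s⁻².

5.99 × 10⁻⁵ s⁻²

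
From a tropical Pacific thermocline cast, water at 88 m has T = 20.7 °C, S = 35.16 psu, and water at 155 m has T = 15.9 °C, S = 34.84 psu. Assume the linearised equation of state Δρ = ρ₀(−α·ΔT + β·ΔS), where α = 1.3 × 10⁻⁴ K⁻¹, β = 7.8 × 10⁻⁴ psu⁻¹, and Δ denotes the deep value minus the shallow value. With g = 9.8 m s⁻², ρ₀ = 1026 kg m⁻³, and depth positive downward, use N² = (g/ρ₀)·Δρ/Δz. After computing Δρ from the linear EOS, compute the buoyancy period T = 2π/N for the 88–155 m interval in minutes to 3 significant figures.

14.2 min

ΔT = -4.8 K, ΔS = -0.32 psu (deep − shallow).
Δρ/ρ₀ = −αΔT + βΔS = 6.24 × 10⁻⁴ − 2.496 × 10⁻⁴ = 3.744 × 10⁻⁴, so Δρ ≈ 0.3841 kg m⁻³.
N² = (g/ρ₀)·Δρ/Δz = g·(Δρ/ρ₀)/Δz = 9.8 × 3.744 × 10⁻⁴ / 67 = 5.4763 × 10⁻⁵ s⁻².
N = √(5.4763 × 10⁻⁵) = 7.4002 × 10⁻³ rad s⁻¹ → T = 2π/N = 849.06 s = 14.151 min ≈ 14.2 min.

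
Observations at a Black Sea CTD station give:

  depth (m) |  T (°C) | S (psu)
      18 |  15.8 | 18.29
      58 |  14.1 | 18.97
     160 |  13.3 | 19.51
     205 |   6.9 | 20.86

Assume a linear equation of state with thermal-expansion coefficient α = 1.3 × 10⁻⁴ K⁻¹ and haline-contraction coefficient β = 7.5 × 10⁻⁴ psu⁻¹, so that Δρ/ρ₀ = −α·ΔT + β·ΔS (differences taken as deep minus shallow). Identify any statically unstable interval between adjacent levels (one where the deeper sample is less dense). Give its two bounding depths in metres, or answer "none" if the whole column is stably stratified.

none

Evaluate Δρ/ρ₀ = −αΔT + βΔS across each adjacent pair:
  18–58 m: −αΔT+βΔS = −(1.3 × 10⁻⁴)(-1.7)+(7.5 × 10⁻⁴)(+0.68) = 7.3 × 10⁻⁴ → stable
  58–160 m: −αΔT+βΔS = −(1.3 × 10⁻⁴)(-0.8)+(7.5 × 10⁻⁴)(+0.54) = 5.1 × 10⁻⁴ → stable
  160–205 m: −αΔT+βΔS = −(1.3 × 10⁻⁴)(-6.4)+(7.5 × 10⁻⁴)(+1.35) = 1.8 × 10⁻³ → stable
Every interval has Δρ > 0: the column is stably stratified throughout.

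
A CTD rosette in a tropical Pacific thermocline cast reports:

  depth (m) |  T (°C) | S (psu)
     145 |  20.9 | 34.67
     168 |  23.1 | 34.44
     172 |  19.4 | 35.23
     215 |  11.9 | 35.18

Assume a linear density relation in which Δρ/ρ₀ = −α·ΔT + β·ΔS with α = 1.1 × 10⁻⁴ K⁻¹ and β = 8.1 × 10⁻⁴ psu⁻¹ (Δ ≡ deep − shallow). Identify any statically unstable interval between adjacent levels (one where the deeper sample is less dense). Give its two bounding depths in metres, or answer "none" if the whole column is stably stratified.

Evaluate Δρ/ρ₀ = −αΔT + βΔS across each adjacent pair:
  145–168 m: −αΔT+βΔS = −(1.1 × 10⁻⁴)(+2.2)+(8.1 × 10⁻⁴)(-0.23) = -4.3 × 10⁻⁴ → UNSTABLE
  168–172 m: −αΔT+βΔS = −(1.1 × 10⁻⁴)(-3.7)+(8.1 × 10⁻⁴)(+0.79) = 1.0 × 10⁻³ → stable
  172–215 m: −αΔT+βΔS = −(1.1 × 10⁻⁴)(-7.5)+(8.1 × 10⁻⁴)(-0.05) = 7.8 × 10⁻⁴ → stable
The 145–168 m interval has Δρ < 0: lighter water underlies denser water.

145–168 m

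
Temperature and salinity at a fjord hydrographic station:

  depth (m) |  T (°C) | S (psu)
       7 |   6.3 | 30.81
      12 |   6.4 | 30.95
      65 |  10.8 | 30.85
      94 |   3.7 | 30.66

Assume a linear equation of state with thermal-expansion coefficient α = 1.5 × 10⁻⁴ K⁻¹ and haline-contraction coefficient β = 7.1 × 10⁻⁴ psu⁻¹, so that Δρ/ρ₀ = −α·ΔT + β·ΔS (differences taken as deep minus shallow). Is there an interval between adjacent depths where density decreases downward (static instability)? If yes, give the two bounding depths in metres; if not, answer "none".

12–65 m

Evaluate Δρ/ρ₀ = −αΔT + βΔS across each adjacent pair:
  7–12 m: −αΔT+βΔS = −(1.5 × 10⁻⁴)(+0.1)+(7.1 × 10⁻⁴)(+0.14) = 8.4 × 10⁻⁵ → stable
  12–65 m: −αΔT+βΔS = −(1.5 × 10⁻⁴)(+4.4)+(7.1 × 10⁻⁴)(-0.10) = -7.3 × 10⁻⁴ → UNSTABLE
  65–94 m: −αΔT+βΔS = −(1.5 × 10⁻⁴)(-7.1)+(7.1 × 10⁻⁴)(-0.19) = 9.3 × 10⁻⁴ → stable
The 12–65 m interval has Δρ < 0: lighter water underlies denser water.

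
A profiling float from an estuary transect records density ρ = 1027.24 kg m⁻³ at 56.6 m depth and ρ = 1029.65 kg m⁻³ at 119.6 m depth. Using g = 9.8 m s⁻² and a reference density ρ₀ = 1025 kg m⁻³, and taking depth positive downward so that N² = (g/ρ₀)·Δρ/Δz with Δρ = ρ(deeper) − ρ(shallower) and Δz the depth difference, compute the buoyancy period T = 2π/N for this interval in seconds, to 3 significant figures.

329 s

Δρ = 1029.65 − 1027.24 = 2.41 kg m⁻³ over Δz = 119.6 − 56.6 = 63 m.
N² = (9.8/1025) × (2.41/63) = 3.6575 × 10⁻⁴ s⁻².
N = √(3.6575 × 10⁻⁴) = 0.019125 rad s⁻¹, so T = 2π/N = 328.53 s ≈ 329 s.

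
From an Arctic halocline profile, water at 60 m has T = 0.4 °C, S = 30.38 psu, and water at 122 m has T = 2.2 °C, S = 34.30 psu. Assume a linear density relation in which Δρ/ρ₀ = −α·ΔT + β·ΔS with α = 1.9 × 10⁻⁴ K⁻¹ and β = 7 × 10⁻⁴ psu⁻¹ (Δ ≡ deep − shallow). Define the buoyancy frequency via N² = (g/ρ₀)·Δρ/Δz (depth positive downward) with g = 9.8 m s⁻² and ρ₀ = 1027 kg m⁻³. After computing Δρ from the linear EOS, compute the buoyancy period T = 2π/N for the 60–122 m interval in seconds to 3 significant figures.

ΔT = +1.8 K, ΔS = +3.92 psu (deep − shallow).
Δρ/ρ₀ = −αΔT + βΔS = -3.42 × 10⁻⁴ + 2.744 × 10⁻³ = 2.402 × 10⁻³, so Δρ ≈ 2.467 kg m⁻³.
N² = (g/ρ₀)·Δρ/Δz = g·(Δρ/ρ₀)/Δz = 9.8 × 2.402 × 10⁻³ / 62 = 3.7967 × 10⁻⁴ s⁻².
N = √(3.7967 × 10⁻⁴) = 0.019485 rad s⁻¹ → T = 2π/N = 322.46 s ≈ 322 s.

322 s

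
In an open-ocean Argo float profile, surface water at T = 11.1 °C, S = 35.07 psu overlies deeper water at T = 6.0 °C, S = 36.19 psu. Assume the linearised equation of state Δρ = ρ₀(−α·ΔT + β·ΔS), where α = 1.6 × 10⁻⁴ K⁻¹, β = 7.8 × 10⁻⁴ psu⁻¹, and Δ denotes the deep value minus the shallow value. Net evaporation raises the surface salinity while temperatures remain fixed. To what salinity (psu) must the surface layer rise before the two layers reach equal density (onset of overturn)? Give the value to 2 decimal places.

Neutral buoyancy requires −α(T_deep − T_surf) + β(S_deep − S_surf′) = 0.
S_surf′ = S_deep − (α/β)·ΔT = 36.19 − (1.6 × 10⁻⁴/7.8 × 10⁻⁴)·(-5.1) = 37.2362 psu.
Increase required: 37.2362 − 35.07 = 2.1662 psu.

37.24 psu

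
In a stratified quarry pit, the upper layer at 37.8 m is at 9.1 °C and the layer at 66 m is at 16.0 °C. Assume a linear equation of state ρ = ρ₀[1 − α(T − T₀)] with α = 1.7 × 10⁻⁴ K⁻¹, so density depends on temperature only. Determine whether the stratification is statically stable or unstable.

unstable

ΔT = 16.0 − 9.1 = +6.9 K, so Δρ/ρ₀ = −αΔT = -1.173 × 10⁻³.
Δρ/ρ₀ < 0, so Δρ < 0: deeper water is lighter → statically unstable; the column would overturn.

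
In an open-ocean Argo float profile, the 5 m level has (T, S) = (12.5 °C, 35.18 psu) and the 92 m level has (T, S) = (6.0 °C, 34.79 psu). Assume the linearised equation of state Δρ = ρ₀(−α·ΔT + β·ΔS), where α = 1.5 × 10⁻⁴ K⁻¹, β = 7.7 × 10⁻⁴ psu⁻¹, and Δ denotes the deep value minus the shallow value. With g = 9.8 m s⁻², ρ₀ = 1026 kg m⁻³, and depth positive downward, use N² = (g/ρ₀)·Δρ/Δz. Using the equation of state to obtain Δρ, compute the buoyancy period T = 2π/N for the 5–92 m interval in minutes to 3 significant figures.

ΔT = -6.5 K, ΔS = -0.39 psu (deep − shallow).
Δρ/ρ₀ = −αΔT + βΔS = 9.75 × 10⁻⁴ − 3.003 × 10⁻⁴ = 6.747 × 10⁻⁴, so Δρ ≈ 0.6922 kg m⁻³.
N² = (g/ρ₀)·Δρ/Δz = g·(Δρ/ρ₀)/Δz = 9.8 × 6.747 × 10⁻⁴ / 87 = 7.6001 × 10⁻⁵ s⁻².
N = √(7.6001 × 10⁻⁵) = 8.7179 × 10⁻³ rad s⁻¹ → T = 2π/N = 720.72 s = 12.012 min ≈ 12.0 min.

12.0 min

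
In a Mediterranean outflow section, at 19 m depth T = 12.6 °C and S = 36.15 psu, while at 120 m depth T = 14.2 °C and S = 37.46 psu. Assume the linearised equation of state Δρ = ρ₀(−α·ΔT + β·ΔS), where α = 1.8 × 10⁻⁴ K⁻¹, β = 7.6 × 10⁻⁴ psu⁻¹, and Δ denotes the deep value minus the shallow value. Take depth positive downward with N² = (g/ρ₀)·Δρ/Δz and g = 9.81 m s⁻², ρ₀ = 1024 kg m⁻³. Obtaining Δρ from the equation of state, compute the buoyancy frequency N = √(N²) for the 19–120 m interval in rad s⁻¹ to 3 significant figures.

8.29 × 10⁻³ rad s⁻¹

ΔT = +1.6 K, ΔS = +1.31 psu (deep − shallow).
Δρ/ρ₀ = −αΔT + βΔS = -2.88 × 10⁻⁴ + 9.956 × 10⁻⁴ = 7.076 × 10⁻⁴, so Δρ ≈ 0.7246 kg m⁻³.
N² = (g/ρ₀)·Δρ/Δz = g·(Δρ/ρ₀)/Δz = 9.81 × 7.076 × 10⁻⁴ / 101 = 6.8728 × 10⁻⁵ s⁻².
N = √(6.8728 × 10⁻⁵) = 8.2902 × 10⁻³ rad s⁻¹ ≈ 8.29 × 10⁻³ rad s⁻¹.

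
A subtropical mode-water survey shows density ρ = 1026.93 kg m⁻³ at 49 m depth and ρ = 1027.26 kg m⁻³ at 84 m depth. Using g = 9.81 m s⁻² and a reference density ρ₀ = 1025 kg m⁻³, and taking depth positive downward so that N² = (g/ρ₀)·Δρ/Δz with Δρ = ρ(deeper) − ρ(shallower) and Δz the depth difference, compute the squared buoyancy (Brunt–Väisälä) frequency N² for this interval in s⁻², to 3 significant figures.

9.02 × 10⁻⁵ s⁻²

Δρ = 1027.26 − 1026.93 = 0.33 kg m⁻³ over Δz = 84 − 49 = 35 m.
N² = (9.81/1025) × (0.33/35) = 9.0238 × 10⁻⁵ s⁻² ≈ 9.02 × 10⁻⁵ s⁻².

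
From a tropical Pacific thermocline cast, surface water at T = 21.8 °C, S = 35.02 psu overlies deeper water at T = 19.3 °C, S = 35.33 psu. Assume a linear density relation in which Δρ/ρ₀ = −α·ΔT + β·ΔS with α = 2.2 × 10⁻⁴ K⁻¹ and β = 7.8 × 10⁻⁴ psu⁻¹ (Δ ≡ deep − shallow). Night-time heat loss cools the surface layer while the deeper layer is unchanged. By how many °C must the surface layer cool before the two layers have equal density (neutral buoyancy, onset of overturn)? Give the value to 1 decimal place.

Neutral buoyancy requires Δρ = 0, i.e. −α(T_deep − T_surf′) + β(S_deep − S_surf) = 0.
T_surf′ = T_deep − (β/α)·ΔS = 19.3 − (7.8 × 10⁻⁴/2.2 × 10⁻⁴)·(+0.31) = 18.201 °C.
Cooling required: 21.8 − (18.201) = 3.599 °C.

3.6 °C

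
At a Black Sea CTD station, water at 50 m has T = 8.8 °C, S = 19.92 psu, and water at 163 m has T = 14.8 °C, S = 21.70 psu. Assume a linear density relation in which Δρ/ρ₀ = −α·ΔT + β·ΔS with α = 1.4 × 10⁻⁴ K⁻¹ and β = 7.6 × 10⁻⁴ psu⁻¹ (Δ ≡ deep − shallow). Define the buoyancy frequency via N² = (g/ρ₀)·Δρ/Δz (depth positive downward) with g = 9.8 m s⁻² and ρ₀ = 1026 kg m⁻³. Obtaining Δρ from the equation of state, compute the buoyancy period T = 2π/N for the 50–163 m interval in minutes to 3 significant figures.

15.7 min

ΔT = +6.0 K, ΔS = +1.78 psu (deep − shallow).
Δρ/ρ₀ = −αΔT + βΔS = -8.40 × 10⁻⁴ + 1.3528 × 10⁻³ = 5.128 × 10⁻⁴, so Δρ ≈ 0.5261 kg m⁻³.
N² = (g/ρ₀)·Δρ/Δz = g·(Δρ/ρ₀)/Δz = 9.8 × 5.128 × 10⁻⁴ / 113 = 4.4473 × 10⁻⁵ s⁻².
N = √(4.4473 × 10⁻⁵) = 6.6688 × 10⁻³ rad s⁻¹ → T = 2π/N = 942.18 s = 15.703 min ≈ 15.7 min.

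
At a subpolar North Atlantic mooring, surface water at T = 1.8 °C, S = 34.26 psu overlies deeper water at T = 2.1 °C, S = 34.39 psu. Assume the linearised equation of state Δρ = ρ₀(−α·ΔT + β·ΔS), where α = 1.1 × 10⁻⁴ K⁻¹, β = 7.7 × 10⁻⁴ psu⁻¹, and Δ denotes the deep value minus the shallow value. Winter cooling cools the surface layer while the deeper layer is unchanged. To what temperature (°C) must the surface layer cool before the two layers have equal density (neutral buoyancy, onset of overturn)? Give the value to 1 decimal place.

1.2 °C

Neutral buoyancy requires Δρ = 0, i.e. −α(T_deep − T_surf′) + β(S_deep − S_surf) = 0.
T_surf′ = T_deep − (β/α)·ΔS = 2.1 − (7.7 × 10⁻⁴/1.1 × 10⁻⁴)·(+0.13) = 1.190 °C.
Cooling required: 1.8 − (1.190) = 0.610 °C.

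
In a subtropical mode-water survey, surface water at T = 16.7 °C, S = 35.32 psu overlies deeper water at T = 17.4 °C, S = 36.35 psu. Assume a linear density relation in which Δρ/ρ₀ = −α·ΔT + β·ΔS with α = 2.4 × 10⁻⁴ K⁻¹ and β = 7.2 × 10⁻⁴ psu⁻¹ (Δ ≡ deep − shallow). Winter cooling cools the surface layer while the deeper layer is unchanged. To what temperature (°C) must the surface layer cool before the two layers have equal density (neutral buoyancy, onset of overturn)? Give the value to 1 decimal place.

Neutral buoyancy requires Δρ = 0, i.e. −α(T_deep − T_surf′) + β(S_deep − S_surf) = 0.
T_surf′ = T_deep − (β/α)·ΔS = 17.4 − (7.2 × 10⁻⁴/2.4 × 10⁻⁴)·(+1.03) = 14.310 °C.
Cooling required: 16.7 − (14.310) = 2.390 °C.

14.3 °C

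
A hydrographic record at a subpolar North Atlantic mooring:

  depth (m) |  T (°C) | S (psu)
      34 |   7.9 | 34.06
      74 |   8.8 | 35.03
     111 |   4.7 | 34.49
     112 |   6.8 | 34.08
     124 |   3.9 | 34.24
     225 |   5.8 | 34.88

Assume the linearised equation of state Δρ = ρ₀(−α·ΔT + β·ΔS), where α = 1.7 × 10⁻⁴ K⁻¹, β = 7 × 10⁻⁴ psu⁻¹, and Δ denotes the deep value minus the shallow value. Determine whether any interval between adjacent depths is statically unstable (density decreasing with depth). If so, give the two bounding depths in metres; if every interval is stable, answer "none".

Evaluate Δρ/ρ₀ = −αΔT + βΔS across each adjacent pair:
  34–74 m: −αΔT+βΔS = −(1.7 × 10⁻⁴)(+0.9)+(7 × 10⁻⁴)(+0.97) = 5.3 × 10⁻⁴ → stable
  74–111 m: −αΔT+βΔS = −(1.7 × 10⁻⁴)(-4.1)+(7 × 10⁻⁴)(-0.54) = 3.2 × 10⁻⁴ → stable
  111–112 m: −αΔT+βΔS = −(1.7 × 10⁻⁴)(+2.1)+(7 × 10⁻⁴)(-0.41) = -6.4 × 10⁻⁴ → UNSTABLE
  112–124 m: −αΔT+βΔS = −(1.7 × 10⁻⁴)(-2.9)+(7 × 10⁻⁴)(+0.16) = 6.1 × 10⁻⁴ → stable
  124–225 m: −αΔT+βΔS = −(1.7 × 10⁻⁴)(+1.9)+(7 × 10⁻⁴)(+0.64) = 1.3 × 10⁻⁴ → stable
The 111–112 m interval has Δρ < 0: lighter water underlies denser water.

111–112 m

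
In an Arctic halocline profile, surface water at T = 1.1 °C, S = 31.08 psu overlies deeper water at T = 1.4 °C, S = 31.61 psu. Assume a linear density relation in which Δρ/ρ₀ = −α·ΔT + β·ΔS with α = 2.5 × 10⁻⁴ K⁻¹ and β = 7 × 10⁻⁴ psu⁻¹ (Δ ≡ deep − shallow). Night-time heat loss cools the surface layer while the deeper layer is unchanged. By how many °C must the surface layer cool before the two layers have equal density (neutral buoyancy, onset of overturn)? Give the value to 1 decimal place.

Neutral buoyancy requires Δρ = 0, i.e. −α(T_deep − T_surf′) + β(S_deep − S_surf) = 0.
T_surf′ = T_deep − (β/α)·ΔS = 1.4 − (7 × 10⁻⁴/2.5 × 10⁻⁴)·(+0.53) = -0.084 °C.
Cooling required: 1.1 − (-0.084) = 1.184 °C.

1.2 °C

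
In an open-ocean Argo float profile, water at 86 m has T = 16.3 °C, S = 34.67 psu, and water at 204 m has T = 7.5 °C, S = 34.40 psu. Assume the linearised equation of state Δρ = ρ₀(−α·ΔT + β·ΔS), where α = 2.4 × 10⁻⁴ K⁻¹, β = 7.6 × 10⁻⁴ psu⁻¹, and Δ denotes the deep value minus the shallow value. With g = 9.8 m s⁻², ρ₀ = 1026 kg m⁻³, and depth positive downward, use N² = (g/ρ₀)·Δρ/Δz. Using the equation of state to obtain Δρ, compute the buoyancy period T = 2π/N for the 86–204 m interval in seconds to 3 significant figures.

499 s

ΔT = -8.8 K, ΔS = -0.27 psu (deep − shallow).
Δρ/ρ₀ = −αΔT + βΔS = 2.112 × 10⁻³ − 2.052 × 10⁻⁴ = 1.9068 × 10⁻³, so Δρ ≈ 1.956 kg m⁻³.
N² = (g/ρ₀)·Δρ/Δz = g·(Δρ/ρ₀)/Δz = 9.8 × 1.9068 × 10⁻³ / 118 = 1.5836 × 10⁻⁴ s⁻².
N = √(1.5836 × 10⁻⁴) = 0.012584 rad s⁻¹ → T = 2π/N = 499.30 s ≈ 499 s.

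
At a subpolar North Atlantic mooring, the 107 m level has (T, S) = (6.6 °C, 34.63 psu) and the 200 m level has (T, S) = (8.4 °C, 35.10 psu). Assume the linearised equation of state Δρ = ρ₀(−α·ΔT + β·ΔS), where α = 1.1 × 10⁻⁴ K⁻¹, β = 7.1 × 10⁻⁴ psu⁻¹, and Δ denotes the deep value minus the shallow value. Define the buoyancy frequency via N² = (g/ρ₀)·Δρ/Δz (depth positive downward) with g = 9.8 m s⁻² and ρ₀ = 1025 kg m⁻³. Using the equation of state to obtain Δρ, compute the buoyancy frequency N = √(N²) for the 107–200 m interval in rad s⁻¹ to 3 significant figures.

ΔT = +1.8 K, ΔS = +0.47 psu (deep − shallow).
Δρ/ρ₀ = −αΔT + βΔS = -1.98 × 10⁻⁴ + 3.337 × 10⁻⁴ = 1.357 × 10⁻⁴, so Δρ ≈ 0.1391 kg m⁻³.
N² = (g/ρ₀)·Δρ/Δz = g·(Δρ/ρ₀)/Δz = 9.8 × 1.357 × 10⁻⁴ / 93 = 1.4300 × 10⁻⁵ s⁻².
N = √(1.4300 × 10⁻⁵) = 3.7815 × 10⁻³ rad s⁻¹ ≈ 3.78 × 10⁻³ rad s⁻¹.

3.78 × 10⁻³ rad s⁻¹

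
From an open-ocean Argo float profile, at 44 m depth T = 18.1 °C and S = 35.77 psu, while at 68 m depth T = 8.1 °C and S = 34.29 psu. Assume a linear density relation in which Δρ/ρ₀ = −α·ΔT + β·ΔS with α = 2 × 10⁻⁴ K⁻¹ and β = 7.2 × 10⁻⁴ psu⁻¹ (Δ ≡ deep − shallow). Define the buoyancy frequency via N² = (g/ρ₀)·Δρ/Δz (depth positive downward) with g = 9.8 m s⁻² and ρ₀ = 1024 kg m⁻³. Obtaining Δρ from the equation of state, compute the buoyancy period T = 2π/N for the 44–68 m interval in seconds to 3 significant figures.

ΔT = -10.0 K, ΔS = -1.48 psu (deep − shallow).
Δρ/ρ₀ = −αΔT + βΔS = 2.00 × 10⁻³ − 1.0656 × 10⁻³ = 9.344 × 10⁻⁴, so Δρ ≈ 0.9568 kg m⁻³.
N² = (g/ρ₀)·Δρ/Δz = g·(Δρ/ρ₀)/Δz = 9.8 × 9.344 × 10⁻⁴ / 24 = 3.8155 × 10⁻⁴ s⁻².
N = √(3.8155 × 10⁻⁴) = 0.019533 rad s⁻¹ → T = 2π/N = 321.67 s ≈ 322 s.

322 s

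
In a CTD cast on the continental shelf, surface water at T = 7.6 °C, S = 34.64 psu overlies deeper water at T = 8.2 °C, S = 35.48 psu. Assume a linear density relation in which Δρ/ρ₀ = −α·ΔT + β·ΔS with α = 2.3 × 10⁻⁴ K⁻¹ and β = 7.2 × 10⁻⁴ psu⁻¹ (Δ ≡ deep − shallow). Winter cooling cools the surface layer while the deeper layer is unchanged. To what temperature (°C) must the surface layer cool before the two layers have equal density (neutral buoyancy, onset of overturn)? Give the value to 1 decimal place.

5.6 °C

Neutral buoyancy requires Δρ = 0, i.e. −α(T_deep − T_surf′) + β(S_deep − S_surf) = 0.
T_surf′ = T_deep − (β/α)·ΔS = 8.2 − (7.2 × 10⁻⁴/2.3 × 10⁻⁴)·(+0.84) = 5.570 °C.
Cooling required: 7.6 − (5.570) = 2.030 °C.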